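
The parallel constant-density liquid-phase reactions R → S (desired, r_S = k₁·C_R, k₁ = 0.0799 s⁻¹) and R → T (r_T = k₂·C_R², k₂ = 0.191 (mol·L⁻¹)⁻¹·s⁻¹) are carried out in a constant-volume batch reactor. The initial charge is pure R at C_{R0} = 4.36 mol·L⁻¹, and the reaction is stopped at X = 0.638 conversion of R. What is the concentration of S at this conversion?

0.365 mol·L⁻¹

C_R = C_{R0}(1−X) = 1.578 mol·L⁻¹.
Along a PFR/batch, dC_S/dC_R = −r_S/(r_S+r_T) = −k₁/(k₁+k₂·C_R).
Integrating from C_{R0} to C_R: C_S = (0.0799/0.191)·ln[(0.0799+0.191·4.36)/(0.0799+0.191·1.58)] = 0.4183·ln(0.9127/0.3814) = 0.3650 mol·L⁻¹.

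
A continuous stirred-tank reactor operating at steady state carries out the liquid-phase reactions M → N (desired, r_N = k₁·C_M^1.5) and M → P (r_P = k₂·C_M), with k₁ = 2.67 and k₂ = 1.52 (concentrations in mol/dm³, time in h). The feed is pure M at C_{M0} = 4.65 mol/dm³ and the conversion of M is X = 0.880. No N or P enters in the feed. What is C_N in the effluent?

Exit C_M = C_{M0}(1−X) = 4.65×0.120 = 0.5580 mol/dm³.
A CSTR operates uniformly at the exit composition, giving r_N = 1.113 and r_P = 0.8482 (each k·C_M^n at C_M = 0.5580).
Fraction of consumed M going to N: r_N/(r_N+r_P) = 0.5675.
C_N = 0.5675·C_{M0}·X = 0.5675×4.65×0.880 = 2.32 mol/dm³.

2.32 mol/dm³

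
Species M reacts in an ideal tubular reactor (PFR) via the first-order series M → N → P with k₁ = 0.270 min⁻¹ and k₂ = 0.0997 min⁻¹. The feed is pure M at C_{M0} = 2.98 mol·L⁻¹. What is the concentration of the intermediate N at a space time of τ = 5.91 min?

1.66 mol·L⁻¹

The intermediate concentration in a first-order A→B→C sequence is C_N = k₁C_{M0}(e^(−k₁τ) − e^(−k₂τ))/(k₂−k₁).
e^(−k₁τ) = e^(−0.270×5.91) = e^(−1.596) = 0.2028; e^(−k₂τ) = e^(−0.5892) = 0.5548.
C_N = 0.270×2.98/(0.0997−0.270) × (0.2028−0.5548) = (-4.725)×(-0.3520) = 1.663 mol·L⁻¹.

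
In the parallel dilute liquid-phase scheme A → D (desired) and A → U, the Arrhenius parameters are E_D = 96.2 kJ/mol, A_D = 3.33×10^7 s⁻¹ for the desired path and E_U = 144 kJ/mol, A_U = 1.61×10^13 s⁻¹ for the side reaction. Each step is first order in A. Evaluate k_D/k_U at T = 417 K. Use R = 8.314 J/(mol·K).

With equal orders, S_{D/U} = k_D/k_U = (A_D/A_U)·exp[(E_U−E_D)/(RT)].
(E_U−E_D)/(RT) = (144−96.2)×10³/(8.314×417) = 47800/3467 = 13.79.
k_D/k_U = (3.33×10^7/1.61×10^13)·exp(13.79) = 2.068×10^-6 × 9.723×10^5 = 2.01.

2.01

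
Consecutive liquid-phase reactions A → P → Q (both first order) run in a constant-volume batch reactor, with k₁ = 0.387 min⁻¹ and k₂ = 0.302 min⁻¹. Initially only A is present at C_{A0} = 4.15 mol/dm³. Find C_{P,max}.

Evaluating C_P at t_opt = ln(k₂/k₁)/(k₂−k₁) gives C_{P,max}/C_{A0} = (k₁/k₂)^[k₂/(k₂−k₁)].
= (0.387/0.302)^(0.302/(0.302−0.387)) = (1.281)^(-3.553) = 0.4143.
C_{P,max} = 0.4143×4.15 = 1.72 mol/dm³.

1.72 mol/dm³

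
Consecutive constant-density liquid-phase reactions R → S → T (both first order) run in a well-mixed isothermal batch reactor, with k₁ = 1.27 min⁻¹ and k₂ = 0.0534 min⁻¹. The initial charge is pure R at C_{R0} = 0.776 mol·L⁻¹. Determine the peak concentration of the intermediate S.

0.675 mol·L⁻¹

For a first-order series the maximum intermediate yield is C_{S,max}/C_{R0} = (k₁/k₂)^[k₂/(k₂−k₁)].
= (1.27/0.0534)^(0.0534/(0.0534−1.27)) = (23.78)^(-0.04389) = 0.8701.
C_{S,max} = 0.8701×0.776 = 0.675 mol·L⁻¹.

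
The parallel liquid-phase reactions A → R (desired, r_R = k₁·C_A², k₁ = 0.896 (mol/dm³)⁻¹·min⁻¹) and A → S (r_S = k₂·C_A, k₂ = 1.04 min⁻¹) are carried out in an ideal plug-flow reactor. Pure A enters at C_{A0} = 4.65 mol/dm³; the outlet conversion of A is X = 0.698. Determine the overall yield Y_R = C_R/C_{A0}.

0.494

C_A = C_{A0}(1−X) = 1.404 mol/dm³.
Along a PFR/batch, dC_S/dC_A = −r_S/(r_R+r_S) = −k₂/(k₂+k₁·C_A).
Integrating from C_{A0} to C_A: C_S = (1.04/0.896)·ln[(1.04+0.896·4.65)/(1.04+0.896·1.40)] = 1.161·ln(5.206/2.298) = 0.9492 mol/dm³.
Then C_R = (C_{A0}−C_A) − C_S = 3.246 − 0.9492 = 2.297 mol/dm³.
Y_R = C_R/C_{A0} = 2.297/4.65 = 0.494.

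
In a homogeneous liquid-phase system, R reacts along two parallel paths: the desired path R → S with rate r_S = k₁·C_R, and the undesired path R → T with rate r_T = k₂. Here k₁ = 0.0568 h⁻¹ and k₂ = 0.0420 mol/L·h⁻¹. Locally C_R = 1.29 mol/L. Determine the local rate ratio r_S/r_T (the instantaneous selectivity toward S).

1.74

S_{S/T} = r_S/r_T = (k₁·C_R)/(k₂) = (k₁/k₂)·C_R.
= (0.0568×1.290) / (0.0420) = 0.07327/0.04200 = 1.74.
Since the desired path is higher order in R, keeping C_R high (PFR or concentrated feed) favours S.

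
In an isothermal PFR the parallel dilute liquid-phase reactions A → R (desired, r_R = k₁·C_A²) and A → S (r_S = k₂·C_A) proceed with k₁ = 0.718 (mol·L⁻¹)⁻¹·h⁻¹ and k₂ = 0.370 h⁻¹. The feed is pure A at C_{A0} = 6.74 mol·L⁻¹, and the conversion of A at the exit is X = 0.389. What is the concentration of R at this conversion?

C_A = C_{A0}(1−X) = 4.118 mol·L⁻¹.
Along a PFR/batch, dC_S/dC_A = −r_S/(r_R+r_S) = −k₂/(k₂+k₁·C_A).
Integrating from C_{A0} to C_A: C_S = (0.370/0.718)·ln[(0.370+0.718·6.74)/(0.370+0.718·4.12)] = 0.5153·ln(5.209/3.327) = 0.2311 mol·L⁻¹.
Then C_R = (C_{A0}−C_A) − C_S = 2.622 − 0.2311 = 2.391 mol·L⁻¹.

2.39 mol·L⁻¹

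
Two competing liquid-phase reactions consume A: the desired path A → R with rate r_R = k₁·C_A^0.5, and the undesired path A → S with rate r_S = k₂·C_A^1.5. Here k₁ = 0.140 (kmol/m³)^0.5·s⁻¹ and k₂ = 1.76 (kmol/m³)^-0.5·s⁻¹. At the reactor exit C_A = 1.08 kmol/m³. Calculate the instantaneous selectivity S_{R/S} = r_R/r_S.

S_{R/S} = r_R/r_S = (k₁·C_A^0.5)/(k₂·C_A^1.5) = (k₁/k₂)·C_A⁻¹.
= (0.140×1.080^0.5) / (1.76×1.080^1.5) = 0.1455/1.975 = 0.0737.
The undesired path is higher order in A, so low C_A (CSTR or dilute feed) favours R.

0.0737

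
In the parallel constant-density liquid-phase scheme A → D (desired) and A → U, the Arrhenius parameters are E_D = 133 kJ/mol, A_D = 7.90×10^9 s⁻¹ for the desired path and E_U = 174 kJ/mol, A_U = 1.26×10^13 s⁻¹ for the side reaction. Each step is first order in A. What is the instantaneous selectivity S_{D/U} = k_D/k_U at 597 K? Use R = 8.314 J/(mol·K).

2.42

k_D/k_U = (A_D/A_U)·exp[−(E_D−E_U)/(RT)] = (A_D/A_U)·exp[(E_U−E_D)/(RT)].
(E_U−E_D)/(RT) = (174−133)×10³/(8.314×597) = 41000/4963 = 8.260.
k_D/k_U = (7.90×10^9/1.26×10^13)·exp(8.260) = 6.270×10^-4 × 3868 = 2.42.
Since E_D < E_U, lowering the temperature improves selectivity toward D.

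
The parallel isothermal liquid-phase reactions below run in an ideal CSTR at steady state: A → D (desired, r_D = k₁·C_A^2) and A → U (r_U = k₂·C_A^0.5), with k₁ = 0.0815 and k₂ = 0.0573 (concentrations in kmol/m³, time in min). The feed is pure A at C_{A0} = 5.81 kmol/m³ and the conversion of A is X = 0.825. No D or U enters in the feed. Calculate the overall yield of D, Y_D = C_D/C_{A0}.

0.489

Exit C_A = C_{A0}(1−X) = 5.81×0.175 = 1.017 kmol/m³.
A CSTR operates uniformly at the exit composition, giving r_D = 0.08425 and r_U = 0.05778 (each k·C_A^n at C_A = 1.017).
Fraction of consumed A going to D: r_D/(r_D+r_U) = 0.5932.
C_D = 0.5932·C_{A0}·X = 0.5932×5.81×0.825 = 2.84 kmol/m³; Y_D = C_D/C_{A0} = 0.489.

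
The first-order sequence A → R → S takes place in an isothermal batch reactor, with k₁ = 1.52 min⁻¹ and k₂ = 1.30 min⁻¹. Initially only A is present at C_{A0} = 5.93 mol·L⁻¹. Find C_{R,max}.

2.35 mol·L⁻¹

At the optimum, C_{R,max}/C_{A0} = (k₁/k₂)^[k₂/(k₂−k₁)].
= (1.52/1.30)^(1.30/(1.30−1.52)) = (1.169)^(-5.909) = 0.3970.
C_{R,max} = 0.3970×5.93 = 2.35 mol·L⁻¹.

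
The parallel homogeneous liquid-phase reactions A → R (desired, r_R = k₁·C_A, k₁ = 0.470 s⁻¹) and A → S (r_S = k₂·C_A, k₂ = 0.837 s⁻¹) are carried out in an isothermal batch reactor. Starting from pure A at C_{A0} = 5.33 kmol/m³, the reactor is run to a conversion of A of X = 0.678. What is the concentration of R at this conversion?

1.30 kmol/m³

C_A = C_{A0}(1−X) = 1.716 kmol/m³.
Both paths are first order in A, so the instantaneous fraction to R is constant: dC_R/d(−C_A) = k₁/(k₁+k₂) = 0.3596.
C_R = 0.3596·(C_{A0}−C_A) = 0.3596×3.614 = 1.30 kmol/m³.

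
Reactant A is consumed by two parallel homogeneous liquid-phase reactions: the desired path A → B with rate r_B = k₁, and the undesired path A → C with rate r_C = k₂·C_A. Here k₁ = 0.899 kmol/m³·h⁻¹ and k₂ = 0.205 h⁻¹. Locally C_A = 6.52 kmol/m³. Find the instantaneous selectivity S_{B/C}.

0.673

S_{B/C} = r_B/r_C = (k₁)/(k₂·C_A) = (k₁/k₂)·C_A⁻¹.
= (0.899) / (0.205×6.520) = 0.8990/1.337 = 0.673.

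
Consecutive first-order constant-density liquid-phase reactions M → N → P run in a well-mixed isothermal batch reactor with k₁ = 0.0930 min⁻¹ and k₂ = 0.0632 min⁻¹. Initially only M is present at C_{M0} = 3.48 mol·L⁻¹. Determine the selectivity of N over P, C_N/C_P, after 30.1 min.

Solving the coupled first-order balances gives C_N(t) = [k₁/(k₂−k₁)]·C_{M0}·(e^(−k₁t) − e^(−k₂t)).
e^(−k₁t) = e^(−0.0930×30.1) = e^(−2.799) = 0.06085; e^(−k₂t) = e^(−1.902) = 0.1492.
C_N = 0.0930×3.48/(0.0632−0.0930) × (0.06085−0.1492) = (-10.86)×(-0.08837) = 0.9597 mol·L⁻¹.
C_M = C_{M0}e^(−k₁t) = 0.2118 mol·L⁻¹, so C_P = C_{M0}−C_M−C_N = 2.309 mol·L⁻¹; C_N/C_P = 0.416.

0.416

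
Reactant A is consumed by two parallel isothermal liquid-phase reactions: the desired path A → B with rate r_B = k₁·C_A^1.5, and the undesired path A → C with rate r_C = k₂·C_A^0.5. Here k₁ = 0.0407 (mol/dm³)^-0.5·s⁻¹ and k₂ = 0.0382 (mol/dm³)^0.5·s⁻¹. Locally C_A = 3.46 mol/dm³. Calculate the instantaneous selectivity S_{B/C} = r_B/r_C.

S_{B/C} = r_B/r_C = (k₁·C_A^1.5)/(k₂·C_A^0.5) = (k₁/k₂)·C_A.
= (0.0407×3.460^1.5) / (0.0382×3.460^0.5) = 0.2619/0.07106 = 3.69.

3.69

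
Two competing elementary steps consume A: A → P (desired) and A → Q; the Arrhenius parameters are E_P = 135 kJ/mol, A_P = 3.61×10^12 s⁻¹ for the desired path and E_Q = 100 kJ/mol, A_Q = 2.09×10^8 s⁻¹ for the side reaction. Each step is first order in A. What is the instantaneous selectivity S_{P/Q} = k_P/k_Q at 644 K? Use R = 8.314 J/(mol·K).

With equal orders, S_{P/Q} = k_P/k_Q = (A_P/A_Q)·exp[(E_Q−E_P)/(RT)].
(E_Q−E_P)/(RT) = (100−135)×10³/(8.314×644) = -35000/5354 = -6.537.
k_P/k_Q = (3.61×10^12/2.09×10^8)·exp(-6.537) = 17273 × 0.001449 = 25.0.
Since E_P > E_Q, raising the temperature improves selectivity toward P.

25.0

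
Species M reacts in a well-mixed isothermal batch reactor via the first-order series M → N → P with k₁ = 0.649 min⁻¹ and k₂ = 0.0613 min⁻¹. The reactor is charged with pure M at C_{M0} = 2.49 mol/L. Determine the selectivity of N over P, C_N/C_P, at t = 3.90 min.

The intermediate concentration in a first-order A→B→C sequence is C_N = k₁C_{M0}(e^(−k₁t) − e^(−k₂t))/(k₂−k₁).
e^(−k₁t) = e^(−0.649×3.90) = e^(−2.531) = 0.07957; e^(−k₂t) = e^(−0.2391) = 0.7874.
C_N = 0.649×2.49/(0.0613−0.649) × (0.07957−0.7874) = (-2.750)×(-0.7078) = 1.946 mol/L.
C_M = C_{M0}e^(−k₁t) = 0.1981 mol/L, so C_P = C_{M0}−C_M−C_N = 0.3456 mol/L; C_N/C_P = 5.63.

5.63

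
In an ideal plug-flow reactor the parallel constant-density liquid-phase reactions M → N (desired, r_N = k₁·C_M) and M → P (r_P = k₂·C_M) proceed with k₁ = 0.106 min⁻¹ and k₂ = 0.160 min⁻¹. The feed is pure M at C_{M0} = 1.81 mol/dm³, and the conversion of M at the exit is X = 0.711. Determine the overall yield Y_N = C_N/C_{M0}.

C_M = C_{M0}(1−X) = 0.5231 mol/dm³.
Both paths are first order in M, so the instantaneous fraction to N is constant: dC_N/d(−C_M) = k₁/(k₁+k₂) = 0.3985.
C_N = 0.3985·(C_{M0}−C_M) = 0.3985×1.287 = 0.513 mol/dm³.
Y_N = C_N/C_{M0} = 0.5128/1.81 = 0.283.

0.283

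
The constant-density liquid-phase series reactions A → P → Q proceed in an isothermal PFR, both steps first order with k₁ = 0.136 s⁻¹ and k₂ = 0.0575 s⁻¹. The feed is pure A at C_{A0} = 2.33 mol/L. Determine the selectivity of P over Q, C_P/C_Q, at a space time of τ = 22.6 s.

Solving the coupled first-order balances gives C_P(τ) = [k₁/(k₂−k₁)]·C_{A0}·(e^(−k₁τ) − e^(−k₂τ)).
e^(−k₁τ) = e^(−0.136×22.6) = e^(−3.074) = 0.04625; e^(−k₂τ) = e^(−1.300) = 0.2727.
C_P = 0.136×2.33/(0.0575−0.136) × (0.04625−0.2727) = (-4.037)×(-0.2264) = 0.9140 mol/L.
C_A = C_{A0}e^(−k₁τ) = 0.1078 mol/L, so C_Q = C_{A0}−C_A−C_P = 1.308 mol/L; C_P/C_Q = 0.699.

0.699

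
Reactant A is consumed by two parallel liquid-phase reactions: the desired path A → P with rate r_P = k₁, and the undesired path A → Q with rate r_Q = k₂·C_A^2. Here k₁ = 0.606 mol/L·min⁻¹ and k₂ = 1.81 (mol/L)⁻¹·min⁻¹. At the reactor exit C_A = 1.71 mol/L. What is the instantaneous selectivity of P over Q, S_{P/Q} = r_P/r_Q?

S_{P/Q} = r_P/r_Q = (k₁)/(k₂·C_A^2) = (k₁/k₂)·C_A^-2.
= (0.606) / (1.81×1.710^2) = 0.6060/5.293 = 0.114.
The undesired path is higher order in A, so low C_A (CSTR or dilute feed) favours P.

0.114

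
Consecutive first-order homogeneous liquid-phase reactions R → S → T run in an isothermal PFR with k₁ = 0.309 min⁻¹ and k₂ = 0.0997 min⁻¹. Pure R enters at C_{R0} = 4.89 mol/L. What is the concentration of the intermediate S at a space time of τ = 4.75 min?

For first-order series with pure R initially, C_S(τ) = k₁C_{R0}/(k₂−k₁)·(e^(−k₁τ) − e^(−k₂τ)).
e^(−k₁τ) = e^(−0.309×4.75) = e^(−1.468) = 0.2304; e^(−k₂τ) = e^(−0.4736) = 0.6228.
C_S = 0.309×4.89/(0.0997−0.309) × (0.2304−0.6228) = (-7.219)×(-0.3923) = 2.832 mol/L.

2.83 mol/L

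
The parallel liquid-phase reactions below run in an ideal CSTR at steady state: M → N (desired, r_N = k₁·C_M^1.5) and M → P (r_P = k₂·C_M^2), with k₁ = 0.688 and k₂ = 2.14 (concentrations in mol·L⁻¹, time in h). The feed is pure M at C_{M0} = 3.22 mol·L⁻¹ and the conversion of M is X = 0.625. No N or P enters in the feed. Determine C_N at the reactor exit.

0.456 mol·L⁻¹

Exit C_M = C_{M0}(1−X) = 3.22×0.375 = 1.208 mol·L⁻¹.
Rates in a CSTR are evaluated at the outlet concentration: r_N = 0.688×1.208^1.5 = 0.9129, r_P = 2.14×1.208^2 = 3.120.
Fraction of consumed M going to N: r_N/(r_N+r_P) = 0.2263.
C_N = 0.2263·C_{M0}·X = 0.2263×3.22×0.625 = 0.456 mol·L⁻¹.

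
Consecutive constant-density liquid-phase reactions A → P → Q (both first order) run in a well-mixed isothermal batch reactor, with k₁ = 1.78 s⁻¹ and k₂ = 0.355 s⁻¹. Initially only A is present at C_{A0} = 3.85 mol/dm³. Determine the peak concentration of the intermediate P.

Evaluating C_P at t_opt = ln(k₂/k₁)/(k₂−k₁) gives C_{P,max}/C_{A0} = (k₁/k₂)^[k₂/(k₂−k₁)].
= (1.78/0.355)^(0.355/(0.355−1.78)) = (5.014)^(-0.2491) = 0.6692.
C_{P,max} = 0.6692×3.85 = 2.58 mol/dm³.

2.58 mol/dm³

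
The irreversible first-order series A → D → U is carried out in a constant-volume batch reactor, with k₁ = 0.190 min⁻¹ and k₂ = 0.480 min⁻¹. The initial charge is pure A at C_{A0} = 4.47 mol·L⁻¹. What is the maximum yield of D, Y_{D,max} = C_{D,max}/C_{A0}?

At the optimum, C_{D,max}/C_{A0} = (k₁/k₂)^[k₂/(k₂−k₁)].
= (0.190/0.480)^(0.480/(0.480−0.190)) = (0.3958)^(1.655) = 0.2157.

0.216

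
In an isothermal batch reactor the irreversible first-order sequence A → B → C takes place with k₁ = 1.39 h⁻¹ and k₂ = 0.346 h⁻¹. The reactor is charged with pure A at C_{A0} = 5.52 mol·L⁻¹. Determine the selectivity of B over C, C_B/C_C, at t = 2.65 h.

1.05

For first-order series with pure A initially, C_B(t) = k₁C_{A0}/(k₂−k₁)·(e^(−k₁t) − e^(−k₂t)).
e^(−k₁t) = e^(−1.39×2.65) = e^(−3.683) = 0.02513; e^(−k₂t) = e^(−0.9169) = 0.3998.
C_B = 1.39×5.52/(0.346−1.39) × (0.02513−0.3998) = (-7.349)×(-0.3746) = 2.753 mol·L⁻¹.
C_A = C_{A0}e^(−k₁t) = 0.1387 mol·L⁻¹, so C_C = C_{A0}−C_A−C_B = 2.628 mol·L⁻¹; C_B/C_C = 1.05.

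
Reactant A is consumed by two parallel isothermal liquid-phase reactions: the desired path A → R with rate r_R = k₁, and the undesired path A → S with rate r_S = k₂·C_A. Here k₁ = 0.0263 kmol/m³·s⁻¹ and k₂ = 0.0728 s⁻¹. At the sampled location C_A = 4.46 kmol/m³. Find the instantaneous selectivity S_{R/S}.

S_{R/S} = r_R/r_S = (k₁)/(k₂·C_A) = (k₁/k₂)·C_A⁻¹.
= (0.0263) / (0.0728×4.460) = 0.02630/0.3247 = 0.0810.
The undesired path is higher order in A, so low C_A (CSTR or dilute feed) favours R.

0.0810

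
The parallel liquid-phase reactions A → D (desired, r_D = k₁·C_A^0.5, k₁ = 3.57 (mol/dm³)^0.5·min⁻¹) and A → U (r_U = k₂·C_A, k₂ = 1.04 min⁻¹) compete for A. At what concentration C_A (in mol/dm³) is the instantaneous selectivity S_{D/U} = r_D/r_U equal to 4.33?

0.628 mol/dm³

S_{D/U} = (k₁/k₂)·C_A^-0.5 ⇒ C_A = (S·k₂/k₁)^(-2).
= (4.33×1.04/3.57)^(-2) = (1.261)^(-2) = 0.628 mol/dm³.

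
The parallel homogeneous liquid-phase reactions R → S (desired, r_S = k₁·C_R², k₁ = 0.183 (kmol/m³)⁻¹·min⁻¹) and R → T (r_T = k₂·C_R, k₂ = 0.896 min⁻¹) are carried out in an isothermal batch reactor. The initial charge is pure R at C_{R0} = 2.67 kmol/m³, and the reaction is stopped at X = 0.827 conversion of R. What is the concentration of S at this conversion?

C_R = C_{R0}(1−X) = 0.4619 kmol/m³.
Along a PFR/batch, dC_T/dC_R = −r_T/(r_S+r_T) = −k₂/(k₂+k₁·C_R).
Integrating from C_{R0} to C_R: C_T = (0.896/0.183)·ln[(0.896+0.183·2.67)/(0.896+0.183·0.462)] = 4.896·ln(1.385/0.9805) = 1.690 kmol/m³.
Then C_S = (C_{R0}−C_R) − C_T = 2.208 − 1.690 = 0.5185 kmol/m³.

0.519 kmol/m³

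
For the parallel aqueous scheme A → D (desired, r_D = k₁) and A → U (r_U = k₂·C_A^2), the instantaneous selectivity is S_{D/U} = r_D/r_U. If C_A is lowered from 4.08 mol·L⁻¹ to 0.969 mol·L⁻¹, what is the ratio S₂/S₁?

17.7

S_{D/U} = (k₁/k₂)·C_A^-2, so S₂/S₁ = (C_{A,2}/C_{A,1})^-2.
= (0.969/4.08)^(-2) = (0.2375)^(-2) = 17.7.
Selectivity toward D rises as C_A falls — low-concentration operation is favoured.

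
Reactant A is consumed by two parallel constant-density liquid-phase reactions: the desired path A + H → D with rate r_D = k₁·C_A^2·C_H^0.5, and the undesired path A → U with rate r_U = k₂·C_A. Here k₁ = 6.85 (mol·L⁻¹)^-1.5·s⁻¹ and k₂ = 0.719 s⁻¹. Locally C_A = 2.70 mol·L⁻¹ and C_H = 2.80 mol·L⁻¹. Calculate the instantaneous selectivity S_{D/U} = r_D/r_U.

S_{D/U} = r_D/r_U = (k₁·C_A^2·C_H^0.5)/(k₂·C_A) = (k₁/k₂)·C_A·C_H^0.5.
= (6.85×2.700^2×2.800^0.5) / (0.719×2.700) = 83.56/1.941 = 43.0.
Since the desired path is higher order in A, keeping C_A high (PFR or concentrated feed) favours D.

43.0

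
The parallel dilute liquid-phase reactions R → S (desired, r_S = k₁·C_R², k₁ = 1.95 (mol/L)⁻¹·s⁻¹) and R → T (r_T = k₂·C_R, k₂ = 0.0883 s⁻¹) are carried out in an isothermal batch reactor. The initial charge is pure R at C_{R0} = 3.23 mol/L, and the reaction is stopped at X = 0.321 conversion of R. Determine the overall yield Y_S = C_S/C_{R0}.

0.316

C_R = C_{R0}(1−X) = 2.193 mol/L.
Along a PFR/batch, dC_T/dC_R = −r_T/(r_S+r_T) = −k₂/(k₂+k₁·C_R).
Integrating from C_{R0} to C_R: C_T = (0.0883/1.95)·ln[(0.0883+1.95·3.23)/(0.0883+1.95·2.19)] = 0.04528·ln(6.387/4.365) = 0.01724 mol/L.
Then C_S = (C_{R0}−C_R) − C_T = 1.037 − 0.01724 = 1.020 mol/L.
Y_S = C_S/C_{R0} = 1.020/3.23 = 0.316.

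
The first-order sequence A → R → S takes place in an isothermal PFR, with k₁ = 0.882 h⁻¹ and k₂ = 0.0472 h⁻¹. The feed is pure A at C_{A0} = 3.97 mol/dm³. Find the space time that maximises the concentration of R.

For first-order series the maximum of C_R occurs at τ_opt = ln(k₂/k₁)/(k₂−k₁).
= ln(0.0472/0.882)/(0.0472−0.882) = ln(0.05351)/-0.8348 = -2.928/-0.8348 = 3.51 h.

3.51 h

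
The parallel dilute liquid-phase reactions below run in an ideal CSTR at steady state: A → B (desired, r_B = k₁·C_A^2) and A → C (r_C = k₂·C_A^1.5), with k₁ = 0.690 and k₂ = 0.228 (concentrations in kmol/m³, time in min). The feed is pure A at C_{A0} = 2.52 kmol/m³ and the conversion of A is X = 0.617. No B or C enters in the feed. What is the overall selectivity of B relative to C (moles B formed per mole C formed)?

Exit C_A = C_{A0}(1−X) = 2.52×0.383 = 0.9652 kmol/m³.
Rates in a CSTR are evaluated at the outlet concentration: r_B = 0.690×0.9652^2 = 0.6428, r_C = 0.228×0.9652^1.5 = 0.2162.
Overall selectivity = C_B/C_C = r_Bτ/(r_Cτ) = r_B/r_C = 2.97.

2.97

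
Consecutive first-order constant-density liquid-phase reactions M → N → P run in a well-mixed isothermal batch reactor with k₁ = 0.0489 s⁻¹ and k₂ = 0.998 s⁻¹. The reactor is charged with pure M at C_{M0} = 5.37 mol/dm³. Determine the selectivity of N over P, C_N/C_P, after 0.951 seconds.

The intermediate concentration in a first-order A→B→C sequence is C_N = k₁C_{M0}(e^(−k₁t) − e^(−k₂t))/(k₂−k₁).
e^(−k₁t) = e^(−0.0489×0.951) = e^(−0.04650) = 0.9546; e^(−k₂t) = e^(−0.9491) = 0.3871.
C_N = 0.0489×5.37/(0.998−0.0489) × (0.9546−0.3871) = 0.2767×0.5675 = 0.1570 mol/dm³.
C_M = C_{M0}e^(−k₁t) = 5.126 mol/dm³, so C_P = C_{M0}−C_M−C_N = 0.08700 mol/dm³; C_N/C_P = 1.80.

1.80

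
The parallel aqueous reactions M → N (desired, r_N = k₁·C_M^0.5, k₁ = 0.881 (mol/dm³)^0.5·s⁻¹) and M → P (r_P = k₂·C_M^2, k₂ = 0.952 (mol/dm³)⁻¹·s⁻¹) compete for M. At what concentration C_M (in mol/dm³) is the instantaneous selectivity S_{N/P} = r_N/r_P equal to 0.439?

S_{N/P} = (k₁/k₂)·C_M^-1.5 ⇒ C_M = (S·k₂/k₁)^(1/(-1.5)).
= (0.439×0.952/0.881)^(-0.6667) = (0.4744)^(-0.6667) = 1.64 mol/dm³.

1.64 mol/dm³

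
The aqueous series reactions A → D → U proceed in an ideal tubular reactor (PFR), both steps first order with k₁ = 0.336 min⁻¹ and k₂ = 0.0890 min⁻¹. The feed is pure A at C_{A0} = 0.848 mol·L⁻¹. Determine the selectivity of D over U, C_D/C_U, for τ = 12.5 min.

0.765

Solving the coupled first-order balances gives C_D(τ) = [k₁/(k₂−k₁)]·C_{A0}·(e^(−k₁τ) − e^(−k₂τ)).
e^(−k₁τ) = e^(−0.336×12.5) = e^(−4.200) = 0.01500; e^(−k₂τ) = e^(−1.113) = 0.3287.
C_D = 0.336×0.848/(0.0890−0.336) × (0.01500−0.3287) = (-1.154)×(-0.3137) = 0.3619 mol·L⁻¹.
C_A = C_{A0}e^(−k₁τ) = 0.01272 mol·L⁻¹, so C_U = C_{A0}−C_A−C_D = 0.4734 mol·L⁻¹; C_D/C_U = 0.765.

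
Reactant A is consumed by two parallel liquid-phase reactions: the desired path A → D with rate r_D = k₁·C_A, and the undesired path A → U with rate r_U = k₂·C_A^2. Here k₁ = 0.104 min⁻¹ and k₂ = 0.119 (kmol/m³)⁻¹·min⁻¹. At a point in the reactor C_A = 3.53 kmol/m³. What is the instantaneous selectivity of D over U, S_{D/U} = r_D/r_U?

S_{D/U} = r_D/r_U = (k₁·C_A)/(k₂·C_A^2) = (k₁/k₂)·C_A⁻¹.
= (0.104×3.530) / (0.119×3.530^2) = 0.3671/1.483 = 0.248.
The undesired path is higher order in A, so low C_A (CSTR or dilute feed) favours D.

0.248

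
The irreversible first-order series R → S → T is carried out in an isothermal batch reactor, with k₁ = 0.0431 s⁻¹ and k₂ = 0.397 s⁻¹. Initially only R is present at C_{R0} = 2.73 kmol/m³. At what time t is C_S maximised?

6.27 s

For first-order series the maximum of C_S occurs at t_opt = ln(k₂/k₁)/(k₂−k₁).
= ln(0.397/0.0431)/(0.397−0.0431) = ln(9.211)/0.3539 = 2.220/0.3539 = 6.27 s.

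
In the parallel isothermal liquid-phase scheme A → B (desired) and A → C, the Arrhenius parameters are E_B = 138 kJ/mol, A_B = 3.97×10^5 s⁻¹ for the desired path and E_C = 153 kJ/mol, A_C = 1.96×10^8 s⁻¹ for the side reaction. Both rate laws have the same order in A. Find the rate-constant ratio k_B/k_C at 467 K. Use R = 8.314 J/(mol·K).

0.0965

Since both paths have the same order in A, the concentration cancels and S_{B/C} = k_B/k_C = (A_B/A_C)·exp[(E_C−E_B)/(RT)].
(E_C−E_B)/(RT) = (153−138)×10³/(8.314×467) = 15000/3883 = 3.863.
k_B/k_C = (3.97×10^5/1.96×10^8)·exp(3.863) = 0.002026 × 47.62 = 0.0965.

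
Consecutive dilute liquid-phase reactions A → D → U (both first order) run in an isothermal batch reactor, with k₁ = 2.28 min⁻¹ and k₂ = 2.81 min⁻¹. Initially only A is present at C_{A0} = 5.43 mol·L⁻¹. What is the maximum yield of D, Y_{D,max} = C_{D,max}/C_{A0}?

0.330

At the optimum, C_{D,max}/C_{A0} = (k₁/k₂)^[k₂/(k₂−k₁)].
= (2.28/2.81)^(2.81/(2.81−2.28)) = (0.8114)^(5.302) = 0.3302.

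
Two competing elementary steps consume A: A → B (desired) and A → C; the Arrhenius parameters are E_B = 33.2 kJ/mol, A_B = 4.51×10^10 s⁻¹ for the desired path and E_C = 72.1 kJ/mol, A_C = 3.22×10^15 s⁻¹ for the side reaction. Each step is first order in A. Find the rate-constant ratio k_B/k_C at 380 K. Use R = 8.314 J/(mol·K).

3.12

k_B/k_C = (A_B/A_C)·exp[−(E_B−E_C)/(RT)] = (A_B/A_C)·exp[(E_C−E_B)/(RT)].
(E_C−E_B)/(RT) = (72.1−33.2)×10³/(8.314×380) = 38900/3159 = 12.31.
k_B/k_C = (4.51×10^10/3.22×10^15)·exp(12.31) = 1.401×10^-5 × 2.225×10^5 = 3.12.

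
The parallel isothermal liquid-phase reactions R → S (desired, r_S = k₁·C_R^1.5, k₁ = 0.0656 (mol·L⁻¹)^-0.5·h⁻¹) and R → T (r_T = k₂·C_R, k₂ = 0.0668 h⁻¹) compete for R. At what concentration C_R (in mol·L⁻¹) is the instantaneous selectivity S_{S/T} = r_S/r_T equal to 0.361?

S_{S/T} = (k₁/k₂)·C_R^0.5 ⇒ C_R = (S·k₂/k₁)^(2).
= (0.361×0.0668/0.0656)^(2) = (0.3676)^(2) = 0.135 mol·L⁻¹.

0.135 mol·L⁻¹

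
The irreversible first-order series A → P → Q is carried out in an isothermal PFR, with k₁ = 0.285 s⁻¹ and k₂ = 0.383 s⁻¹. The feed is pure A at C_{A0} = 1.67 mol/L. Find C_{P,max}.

0.526 mol/L

Evaluating C_P at τ_opt = ln(k₂/k₁)/(k₂−k₁) gives C_{P,max}/C_{A0} = (k₁/k₂)^[k₂/(k₂−k₁)].
= (0.285/0.383)^(0.383/(0.383−0.285)) = (0.7441)^(3.908) = 0.3150.
C_{P,max} = 0.3150×1.67 = 0.526 mol/L.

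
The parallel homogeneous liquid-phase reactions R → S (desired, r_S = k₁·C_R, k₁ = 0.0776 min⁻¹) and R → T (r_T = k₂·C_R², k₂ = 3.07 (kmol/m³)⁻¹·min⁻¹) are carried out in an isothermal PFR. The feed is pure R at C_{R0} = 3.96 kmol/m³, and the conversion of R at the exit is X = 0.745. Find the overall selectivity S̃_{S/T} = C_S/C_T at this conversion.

0.0117

C_R = C_{R0}(1−X) = 1.010 kmol/m³.
Along a PFR/batch, dC_S/dC_R = −r_S/(r_S+r_T) = −k₁/(k₁+k₂·C_R).
Integrating from C_{R0} to C_R: C_S = (0.0776/3.07)·ln[(0.0776+3.07·3.96)/(0.0776+3.07·1.01)] = 0.02528·ln(12.23/3.178) = 0.03408 kmol/m³.
C_T = (C_{R0}−C_R)−C_S = 2.916 kmol/m³; S̃_{S/T} = 0.03408/2.916 = 0.0117.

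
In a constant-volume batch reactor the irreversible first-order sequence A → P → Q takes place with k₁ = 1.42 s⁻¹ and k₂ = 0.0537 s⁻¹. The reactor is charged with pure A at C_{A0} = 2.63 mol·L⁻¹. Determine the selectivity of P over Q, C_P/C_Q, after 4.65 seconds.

4.24

For first-order series with pure A initially, C_P(t) = k₁C_{A0}/(k₂−k₁)·(e^(−k₁t) − e^(−k₂t)).
e^(−k₁t) = e^(−1.42×4.65) = e^(−6.603) = 0.001356; e^(−k₂t) = e^(−0.2497) = 0.7790.
C_P = 1.42×2.63/(0.0537−1.42) × (0.001356−0.7790) = (-2.733)×(-0.7777) = 2.126 mol·L⁻¹.
C_A = C_{A0}e^(−k₁t) = 0.003567 mol·L⁻¹, so C_Q = C_{A0}−C_A−C_P = 0.5008 mol·L⁻¹; C_P/C_Q = 4.24.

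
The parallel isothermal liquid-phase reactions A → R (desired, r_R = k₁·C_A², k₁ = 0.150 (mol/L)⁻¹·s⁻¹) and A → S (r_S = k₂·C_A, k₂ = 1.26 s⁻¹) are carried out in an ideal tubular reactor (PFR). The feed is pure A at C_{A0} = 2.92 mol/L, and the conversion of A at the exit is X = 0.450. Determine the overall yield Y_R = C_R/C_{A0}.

C_A = C_{A0}(1−X) = 1.606 mol/L.
Along a PFR/batch, dC_S/dC_A = −r_S/(r_R+r_S) = −k₂/(k₂+k₁·C_A).
Integrating from C_{A0} to C_A: C_S = (1.26/0.150)·ln[(1.26+0.150·2.92)/(1.26+0.150·1.61)] = 8.400·ln(1.698/1.501) = 1.036 mol/L.
Then C_R = (C_{A0}−C_A) − C_S = 1.314 − 1.036 = 0.2776 mol/L.
Y_R = C_R/C_{A0} = 0.2776/2.92 = 0.0951.

0.0951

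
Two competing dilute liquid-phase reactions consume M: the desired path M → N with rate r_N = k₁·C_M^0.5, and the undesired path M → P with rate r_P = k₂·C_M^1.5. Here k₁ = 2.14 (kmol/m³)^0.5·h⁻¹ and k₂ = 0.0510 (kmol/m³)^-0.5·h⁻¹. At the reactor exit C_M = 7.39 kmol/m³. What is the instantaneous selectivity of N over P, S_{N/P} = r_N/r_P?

S_{N/P} = r_N/r_P = (k₁·C_M^0.5)/(k₂·C_M^1.5) = (k₁/k₂)·C_M⁻¹.
= (2.14×7.390^0.5) / (0.0510×7.390^1.5) = 5.817/1.025 = 5.68.
The undesired path is higher order in M, so low C_M (CSTR or dilute feed) favours N.

5.68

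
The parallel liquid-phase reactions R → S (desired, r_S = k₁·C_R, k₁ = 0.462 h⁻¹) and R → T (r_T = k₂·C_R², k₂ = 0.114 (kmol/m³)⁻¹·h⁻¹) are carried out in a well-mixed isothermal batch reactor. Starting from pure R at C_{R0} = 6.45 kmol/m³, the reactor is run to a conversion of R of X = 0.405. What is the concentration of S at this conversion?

C_R = C_{R0}(1−X) = 3.838 kmol/m³.
Along a PFR/batch, dC_S/dC_R = −r_S/(r_S+r_T) = −k₁/(k₁+k₂·C_R).
Integrating from C_{R0} to C_R: C_S = (0.462/0.114)·ln[(0.462+0.114·6.45)/(0.462+0.114·3.84)] = 4.053·ln(1.197/0.8995) = 1.159 kmol/m³.

1.16 kmol/m³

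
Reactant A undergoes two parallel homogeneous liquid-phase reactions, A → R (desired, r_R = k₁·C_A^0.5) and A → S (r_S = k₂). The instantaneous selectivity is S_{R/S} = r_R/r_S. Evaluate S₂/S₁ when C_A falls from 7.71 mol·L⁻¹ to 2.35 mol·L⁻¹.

S_{R/S} = (k₁/k₂)·C_A^0.5, so S₂/S₁ = (C_{A,2}/C_{A,1})^0.5.
= (2.35/7.71)^0.5 = (0.3048)^0.5 = 0.552.

0.552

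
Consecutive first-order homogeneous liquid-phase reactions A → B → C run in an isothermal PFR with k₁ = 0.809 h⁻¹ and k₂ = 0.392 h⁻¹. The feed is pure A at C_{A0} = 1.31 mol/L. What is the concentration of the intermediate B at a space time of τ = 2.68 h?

For first-order series with pure A initially, C_B(τ) = k₁C_{A0}/(k₂−k₁)·(e^(−k₁τ) − e^(−k₂τ)).
e^(−k₁τ) = e^(−0.809×2.68) = e^(−2.168) = 0.1144; e^(−k₂τ) = e^(−1.051) = 0.3497.
C_B = 0.809×1.31/(0.392−0.809) × (0.1144−0.3497) = (-2.541)×(-0.2353) = 0.5981 mol/L.

0.598 mol/L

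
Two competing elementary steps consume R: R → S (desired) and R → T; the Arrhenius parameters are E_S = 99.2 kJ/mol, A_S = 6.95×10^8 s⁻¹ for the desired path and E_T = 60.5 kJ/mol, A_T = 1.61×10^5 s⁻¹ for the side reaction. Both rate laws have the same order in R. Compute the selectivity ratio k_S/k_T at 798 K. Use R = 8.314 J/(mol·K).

With equal orders, S_{S/T} = k_S/k_T = (A_S/A_T)·exp[(E_T−E_S)/(RT)].
(E_T−E_S)/(RT) = (60.5−99.2)×10³/(8.314×798) = -38700/6635 = -5.833.
k_S/k_T = (6.95×10^8/1.61×10^5)·exp(-5.833) = 4317 × 0.002929 = 12.6.
Since E_S > E_T, raising the temperature improves selectivity toward S.

12.6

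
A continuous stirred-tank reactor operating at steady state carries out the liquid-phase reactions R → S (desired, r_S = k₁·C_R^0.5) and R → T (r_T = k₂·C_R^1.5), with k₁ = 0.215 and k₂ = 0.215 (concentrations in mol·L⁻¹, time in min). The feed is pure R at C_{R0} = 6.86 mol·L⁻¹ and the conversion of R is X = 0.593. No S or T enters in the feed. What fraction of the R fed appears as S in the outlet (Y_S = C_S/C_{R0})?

0.156

Exit C_R = C_{R0}(1−X) = 6.86×0.407 = 2.792 mol·L⁻¹.
Rates in a CSTR are evaluated at the outlet concentration: r_S = 0.215×2.792^0.5 = 0.3593, r_T = 0.215×2.792^1.5 = 1.003.
Fraction of consumed R going to S: r_S/(r_S+r_T) = 0.2637.
C_S = 0.2637·C_{R0}·X = 0.2637×6.86×0.593 = 1.07 mol·L⁻¹; Y_S = C_S/C_{R0} = 0.156.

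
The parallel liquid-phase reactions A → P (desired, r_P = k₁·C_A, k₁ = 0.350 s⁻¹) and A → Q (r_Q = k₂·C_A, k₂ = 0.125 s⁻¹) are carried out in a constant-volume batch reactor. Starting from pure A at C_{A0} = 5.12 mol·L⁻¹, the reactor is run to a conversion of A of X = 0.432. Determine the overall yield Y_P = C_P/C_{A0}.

0.318

C_A = C_{A0}(1−X) = 2.908 mol·L⁻¹.
Both paths are first order in A, so the instantaneous fraction to P is constant: dC_P/d(−C_A) = k₁/(k₁+k₂) = 0.7368.
C_P = 0.7368·(C_{A0}−C_A) = 0.7368×2.212 = 1.63 mol·L⁻¹.
Y_P = C_P/C_{A0} = 1.630/5.12 = 0.318.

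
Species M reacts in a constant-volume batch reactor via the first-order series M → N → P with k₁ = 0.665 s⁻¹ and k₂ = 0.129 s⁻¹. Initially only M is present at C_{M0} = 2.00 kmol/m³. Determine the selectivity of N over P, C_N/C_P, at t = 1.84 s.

6.65

For first-order series with pure M initially, C_N(t) = k₁C_{M0}/(k₂−k₁)·(e^(−k₁t) − e^(−k₂t)).
e^(−k₁t) = e^(−0.665×1.84) = e^(−1.224) = 0.2942; e^(−k₂t) = e^(−0.2374) = 0.7887.
C_N = 0.665×2.00/(0.129−0.665) × (0.2942−0.7887) = (-2.481)×(-0.4945) = 1.227 kmol/m³.
C_M = C_{M0}e^(−k₁t) = 0.5883 kmol/m³, so C_P = C_{M0}−C_M−C_N = 0.1845 kmol/m³; C_N/C_P = 6.65.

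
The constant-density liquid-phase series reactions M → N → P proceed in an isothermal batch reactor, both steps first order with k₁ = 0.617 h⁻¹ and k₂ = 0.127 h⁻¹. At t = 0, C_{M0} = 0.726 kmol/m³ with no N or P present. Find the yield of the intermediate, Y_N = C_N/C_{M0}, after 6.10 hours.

The intermediate concentration in a first-order A→B→C sequence is C_N = k₁C_{M0}(e^(−k₁t) − e^(−k₂t))/(k₂−k₁).
e^(−k₁t) = e^(−0.617×6.10) = e^(−3.764) = 0.02320; e^(−k₂t) = e^(−0.7747) = 0.4608.
C_N = 0.617×0.726/(0.127−0.617) × (0.02320−0.4608) = (-0.9142)×(-0.4376) = 0.4001 kmol/m³.
Y_N = C_N/C_{M0} = 0.4001/0.726 = 0.551.

0.551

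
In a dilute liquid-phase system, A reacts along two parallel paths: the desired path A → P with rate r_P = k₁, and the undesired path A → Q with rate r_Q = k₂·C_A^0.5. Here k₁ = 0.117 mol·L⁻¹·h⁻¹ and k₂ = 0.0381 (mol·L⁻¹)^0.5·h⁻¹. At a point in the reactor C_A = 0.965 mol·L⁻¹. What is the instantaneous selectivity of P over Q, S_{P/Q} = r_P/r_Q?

3.13

S_{P/Q} = r_P/r_Q = (k₁)/(k₂·C_A^0.5) = (k₁/k₂)·C_A^-0.5.
= (0.117) / (0.0381×0.9650^0.5) = 0.1170/0.03743 = 3.13.
The undesired path is higher order in A, so low C_A (CSTR or dilute feed) favours P.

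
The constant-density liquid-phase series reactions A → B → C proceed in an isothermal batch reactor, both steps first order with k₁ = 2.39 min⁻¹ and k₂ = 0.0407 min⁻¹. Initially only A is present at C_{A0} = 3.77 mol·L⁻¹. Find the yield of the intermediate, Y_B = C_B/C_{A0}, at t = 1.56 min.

For first-order series with pure A initially, C_B(t) = k₁C_{A0}/(k₂−k₁)·(e^(−k₁t) − e^(−k₂t)).
e^(−k₁t) = e^(−2.39×1.56) = e^(−3.728) = 0.02403; e^(−k₂t) = e^(−0.06349) = 0.9385.
C_B = 2.39×3.77/(0.0407−2.39) × (0.02403−0.9385) = (-3.835)×(-0.9145) = 3.507 mol·L⁻¹.
Y_B = C_B/C_{A0} = 3.507/3.77 = 0.930.

0.930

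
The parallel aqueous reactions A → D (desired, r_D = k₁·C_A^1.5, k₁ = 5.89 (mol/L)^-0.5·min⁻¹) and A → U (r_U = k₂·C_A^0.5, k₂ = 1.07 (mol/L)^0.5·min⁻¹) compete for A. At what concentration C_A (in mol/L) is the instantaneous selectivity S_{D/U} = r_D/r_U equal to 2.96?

S_{D/U} = (k₁/k₂)·C_A ⇒ C_A = S·k₂/k₁.
= 2.96×1.07/5.89 = 0.538 mol/L.

0.538 mol/L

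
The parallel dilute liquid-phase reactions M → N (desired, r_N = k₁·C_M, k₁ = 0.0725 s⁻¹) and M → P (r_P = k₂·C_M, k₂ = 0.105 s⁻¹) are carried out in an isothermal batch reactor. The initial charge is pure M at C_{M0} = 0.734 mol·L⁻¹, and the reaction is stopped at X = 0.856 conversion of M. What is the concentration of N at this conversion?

C_M = C_{M0}(1−X) = 0.1057 mol·L⁻¹.
Both paths are first order in M, so the instantaneous fraction to N is constant: dC_N/d(−C_M) = k₁/(k₁+k₂) = 0.4085.
C_N = 0.4085·(C_{M0}−C_M) = 0.4085×0.6283 = 0.257 mol·L⁻¹.

0.257 mol·L⁻¹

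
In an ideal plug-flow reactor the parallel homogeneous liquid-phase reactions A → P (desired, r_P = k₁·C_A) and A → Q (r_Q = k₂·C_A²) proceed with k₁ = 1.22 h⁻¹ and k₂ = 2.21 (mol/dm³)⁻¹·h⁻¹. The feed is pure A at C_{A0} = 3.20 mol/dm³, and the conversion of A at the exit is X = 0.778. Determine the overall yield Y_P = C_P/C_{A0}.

0.188

C_A = C_{A0}(1−X) = 0.7104 mol/dm³.
Along a PFR/batch, dC_P/dC_A = −r_P/(r_P+r_Q) = −k₁/(k₁+k₂·C_A).
Integrating from C_{A0} to C_A: C_P = (1.22/2.21)·ln[(1.22+2.21·3.20)/(1.22+2.21·0.710)] = 0.5520·ln(8.292/2.790) = 0.6013 mol/dm³.
Y_P = C_P/C_{A0} = 0.6013/3.20 = 0.188.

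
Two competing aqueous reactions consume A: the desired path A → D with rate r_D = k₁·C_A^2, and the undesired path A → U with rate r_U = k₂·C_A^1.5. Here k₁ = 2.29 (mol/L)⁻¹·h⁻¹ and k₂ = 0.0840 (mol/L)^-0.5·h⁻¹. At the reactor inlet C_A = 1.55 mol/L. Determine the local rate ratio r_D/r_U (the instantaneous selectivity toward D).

33.9

S_{D/U} = r_D/r_U = (k₁·C_A^2)/(k₂·C_A^1.5) = (k₁/k₂)·C_A^0.5.
= (2.29×1.550^2) / (0.0840×1.550^1.5) = 5.502/0.1621 = 33.9.
Since the desired path is higher order in A, keeping C_A high (PFR or concentrated feed) favours D.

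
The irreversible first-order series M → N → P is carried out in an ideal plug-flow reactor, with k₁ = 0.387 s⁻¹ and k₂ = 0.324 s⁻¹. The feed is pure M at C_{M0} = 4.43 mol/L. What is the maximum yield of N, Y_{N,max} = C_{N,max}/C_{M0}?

0.401

Evaluating C_N at τ_opt = ln(k₂/k₁)/(k₂−k₁) gives C_{N,max}/C_{M0} = (k₁/k₂)^[k₂/(k₂−k₁)].
= (0.387/0.324)^(0.324/(0.324−0.387)) = (1.194)^(-5.143) = 0.4010.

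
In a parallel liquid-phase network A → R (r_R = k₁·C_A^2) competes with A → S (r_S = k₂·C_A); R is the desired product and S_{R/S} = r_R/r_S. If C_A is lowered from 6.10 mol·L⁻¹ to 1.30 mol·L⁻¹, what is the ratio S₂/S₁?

0.213

S_{R/S} = (k₁/k₂)·C_A, so S₂/S₁ = (C_{A,2}/C_{A,1}).
= 1.30/6.10 = 0.213.
Selectivity toward R falls as C_A falls — high-concentration operation is favoured.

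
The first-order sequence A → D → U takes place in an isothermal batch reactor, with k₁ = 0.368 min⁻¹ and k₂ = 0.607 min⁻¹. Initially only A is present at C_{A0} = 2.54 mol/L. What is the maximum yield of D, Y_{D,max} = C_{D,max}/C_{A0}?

0.281

Evaluating C_D at t_opt = ln(k₂/k₁)/(k₂−k₁) gives C_{D,max}/C_{A0} = (k₁/k₂)^[k₂/(k₂−k₁)].
= (0.368/0.607)^(0.607/(0.607−0.368)) = (0.6063)^(2.540) = 0.2805.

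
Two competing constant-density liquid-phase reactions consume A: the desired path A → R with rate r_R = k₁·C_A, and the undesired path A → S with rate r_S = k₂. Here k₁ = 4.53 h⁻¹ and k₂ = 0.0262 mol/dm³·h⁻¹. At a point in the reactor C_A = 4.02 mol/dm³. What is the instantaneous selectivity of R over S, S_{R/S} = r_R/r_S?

S_{R/S} = r_R/r_S = (k₁·C_A)/(k₂) = (k₁/k₂)·C_A.
= (4.53×4.020) / (0.0262) = 18.21/0.02620 = 695.

695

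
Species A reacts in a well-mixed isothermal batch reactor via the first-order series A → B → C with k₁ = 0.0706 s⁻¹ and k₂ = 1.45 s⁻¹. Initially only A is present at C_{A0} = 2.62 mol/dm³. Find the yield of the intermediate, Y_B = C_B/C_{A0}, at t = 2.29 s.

0.0417

For first-order series with pure A initially, C_B(t) = k₁C_{A0}/(k₂−k₁)·(e^(−k₁t) − e^(−k₂t)).
e^(−k₁t) = e^(−0.0706×2.29) = e^(−0.1617) = 0.8507; e^(−k₂t) = e^(−3.321) = 0.03613.
C_B = 0.0706×2.62/(1.45−0.0706) × (0.8507−0.03613) = 0.1341×0.8146 = 0.1092 mol/dm³.
Y_B = C_B/C_{A0} = 0.1092/2.62 = 0.0417.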